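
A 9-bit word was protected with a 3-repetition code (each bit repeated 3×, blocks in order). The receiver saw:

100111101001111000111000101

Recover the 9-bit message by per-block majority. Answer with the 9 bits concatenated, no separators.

Block 1 (100): 1 one → 0
Block 2 (111): 3 ones → 1
Block 3 (101): 2 ones → 1
Block 4 (001): 1 one → 0
Block 5 (111): 3 ones → 1
Block 6 (000): 0 ones → 0
Block 7 (111): 3 ones → 1
Block 8 (000): 0 ones → 0
Block 9 (101): 2 ones → 1

011010101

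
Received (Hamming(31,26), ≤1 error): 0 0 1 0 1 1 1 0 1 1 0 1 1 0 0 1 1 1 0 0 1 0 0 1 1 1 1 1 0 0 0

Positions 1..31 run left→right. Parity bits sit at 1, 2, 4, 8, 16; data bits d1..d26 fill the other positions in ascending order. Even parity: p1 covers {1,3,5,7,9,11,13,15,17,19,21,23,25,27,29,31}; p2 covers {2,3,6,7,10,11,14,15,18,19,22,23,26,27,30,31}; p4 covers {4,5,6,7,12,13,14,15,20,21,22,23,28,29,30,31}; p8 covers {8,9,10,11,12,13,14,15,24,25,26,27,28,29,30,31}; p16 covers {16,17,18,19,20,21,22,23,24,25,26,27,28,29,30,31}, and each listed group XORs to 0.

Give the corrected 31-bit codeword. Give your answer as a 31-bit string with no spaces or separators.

0010111011011001110010011111001

s1 (pos 1,3,5,7,9,11,13,15,17,19,21,23,25,27,29,31): 0⊕1⊕1⊕1⊕1⊕0⊕1⊕0⊕1⊕0⊕1⊕0⊕1⊕1⊕0⊕0 = 1
s2 (pos 2,3,6,7,10,11,14,15,18,19,22,23,26,27,30,31): 0⊕1⊕1⊕1⊕1⊕0⊕0⊕0⊕1⊕0⊕0⊕0⊕1⊕1⊕0⊕0 = 1
s4 (pos 4,5,6,7,12,13,14,15,20,21,22,23,28,29,30,31): 0⊕1⊕1⊕1⊕1⊕1⊕0⊕0⊕0⊕1⊕0⊕0⊕1⊕0⊕0⊕0 = 1
s8 (pos 8,9,10,11,12,13,14,15,24,25,26,27,28,29,30,31): 0⊕1⊕1⊕0⊕1⊕1⊕0⊕0⊕1⊕1⊕1⊕1⊕1⊕0⊕0⊕0 = 1
s16 (pos 16,17,18,19,20,21,22,23,24,25,26,27,28,29,30,31): 1⊕1⊕1⊕0⊕0⊕1⊕0⊕0⊕1⊕1⊕1⊕1⊕1⊕0⊕0⊕0 = 1
Syndrome s16…s1 = 11111 → error at position 31.
Flip position 31: 0010111011011001110010011111000 → 0010111011011001110010011111001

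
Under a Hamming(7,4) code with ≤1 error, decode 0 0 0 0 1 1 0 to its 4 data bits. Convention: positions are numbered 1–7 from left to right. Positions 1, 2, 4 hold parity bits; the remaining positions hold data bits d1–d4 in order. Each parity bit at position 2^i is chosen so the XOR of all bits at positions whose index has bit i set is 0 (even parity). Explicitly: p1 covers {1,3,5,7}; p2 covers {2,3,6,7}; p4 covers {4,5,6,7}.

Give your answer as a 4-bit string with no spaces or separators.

1110

s1 (pos 1,3,5,7): 0⊕0⊕1⊕0 = 1
s2 (pos 2,3,6,7): 0⊕0⊕1⊕0 = 1
s4 (pos 4,5,6,7): 0⊕1⊕1⊕0 = 0
Syndrome s4…s1 = 011 → error at position 3.
Flip position 3: 0000110 → 0010110
Read data bits from positions 3,5,6,7: 1110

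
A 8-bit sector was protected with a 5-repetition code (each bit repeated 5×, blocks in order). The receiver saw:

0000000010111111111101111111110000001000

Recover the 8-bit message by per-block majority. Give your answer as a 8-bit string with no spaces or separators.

00111100

Block 1 (00000): 0 ones → 0
Block 2 (00010): 1 one → 0
Block 3 (11111): 5 ones → 1
Block 4 (11111): 5 ones → 1
Block 5 (01111): 4 ones → 1
Block 6 (11111): 5 ones → 1
Block 7 (00000): 0 ones → 0
Block 8 (01000): 1 one → 0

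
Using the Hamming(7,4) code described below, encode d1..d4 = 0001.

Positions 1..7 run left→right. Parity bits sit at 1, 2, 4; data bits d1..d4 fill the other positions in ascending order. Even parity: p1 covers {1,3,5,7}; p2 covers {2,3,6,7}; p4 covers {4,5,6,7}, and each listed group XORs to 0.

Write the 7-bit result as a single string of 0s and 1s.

1101001

Place data at non-parity positions: p1 p2 0 p4 0 0 1
p1 (pos 1,3,5,7): XOR of data positions = 0⊕0⊕1 = 1
p2 (pos 2,3,6,7): XOR of data positions = 0⊕0⊕1 = 1
p4 (pos 4,5,6,7): XOR of data positions = 0⊕0⊕1 = 1
Codeword: 1101001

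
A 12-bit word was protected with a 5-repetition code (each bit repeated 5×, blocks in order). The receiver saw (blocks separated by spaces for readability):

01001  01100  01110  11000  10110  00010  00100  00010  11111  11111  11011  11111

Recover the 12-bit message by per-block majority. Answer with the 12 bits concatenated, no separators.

001010001111

Block 1 (01001): 2 ones → 0
Block 2 (01100): 2 ones → 0
Block 3 (01110): 3 ones → 1
Block 4 (11000): 2 ones → 0
Block 5 (10110): 3 ones → 1
Block 6 (00010): 1 one → 0
Block 7 (00100): 1 one → 0
Block 8 (00010): 1 one → 0
Block 9 (11111): 5 ones → 1
Block 10 (11111): 5 ones → 1
Block 11 (11011): 4 ones → 1
Block 12 (11111): 5 ones → 1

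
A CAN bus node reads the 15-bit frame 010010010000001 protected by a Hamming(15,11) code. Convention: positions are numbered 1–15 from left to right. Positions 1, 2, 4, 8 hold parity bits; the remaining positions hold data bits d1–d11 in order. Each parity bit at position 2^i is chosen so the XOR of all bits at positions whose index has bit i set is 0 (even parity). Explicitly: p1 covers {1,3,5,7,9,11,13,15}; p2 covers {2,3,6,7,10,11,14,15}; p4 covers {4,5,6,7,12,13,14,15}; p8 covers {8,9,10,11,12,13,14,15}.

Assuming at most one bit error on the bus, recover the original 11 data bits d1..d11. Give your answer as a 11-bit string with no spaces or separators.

01000000001

s1 (pos 1,3,5,7,9,11,13,15): 0⊕0⊕1⊕0⊕0⊕0⊕0⊕1 = 0
s2 (pos 2,3,6,7,10,11,14,15): 1⊕0⊕0⊕0⊕0⊕0⊕0⊕1 = 0
s4 (pos 4,5,6,7,12,13,14,15): 0⊕1⊕0⊕0⊕0⊕0⊕0⊕1 = 0
s8 (pos 8,9,10,11,12,13,14,15): 1⊕0⊕0⊕0⊕0⊕0⊕0⊕1 = 0
Syndrome s8…s1 = 0000 → no error.
Read data bits from positions 3,5,6,7,9,10,11,12,13,14,15: 01000000001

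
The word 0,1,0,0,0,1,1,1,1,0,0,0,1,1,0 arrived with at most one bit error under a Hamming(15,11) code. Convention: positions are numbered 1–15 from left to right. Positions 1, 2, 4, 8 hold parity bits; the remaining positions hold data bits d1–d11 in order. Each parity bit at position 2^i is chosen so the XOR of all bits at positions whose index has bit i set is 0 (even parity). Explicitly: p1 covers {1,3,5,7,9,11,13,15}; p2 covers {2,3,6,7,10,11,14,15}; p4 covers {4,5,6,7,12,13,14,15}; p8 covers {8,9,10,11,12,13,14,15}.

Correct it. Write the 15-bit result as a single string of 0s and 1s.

s1 (pos 1,3,5,7,9,11,13,15): 0⊕0⊕0⊕1⊕1⊕0⊕1⊕0 = 1
s2 (pos 2,3,6,7,10,11,14,15): 1⊕0⊕1⊕1⊕0⊕0⊕1⊕0 = 0
s4 (pos 4,5,6,7,12,13,14,15): 0⊕0⊕1⊕1⊕0⊕1⊕1⊕0 = 0
s8 (pos 8,9,10,11,12,13,14,15): 1⊕1⊕0⊕0⊕0⊕1⊕1⊕0 = 0
Syndrome s8…s1 = 0001 → error at position 1.
Flip position 1: 010001111000110 → 110001111000110

110001111000110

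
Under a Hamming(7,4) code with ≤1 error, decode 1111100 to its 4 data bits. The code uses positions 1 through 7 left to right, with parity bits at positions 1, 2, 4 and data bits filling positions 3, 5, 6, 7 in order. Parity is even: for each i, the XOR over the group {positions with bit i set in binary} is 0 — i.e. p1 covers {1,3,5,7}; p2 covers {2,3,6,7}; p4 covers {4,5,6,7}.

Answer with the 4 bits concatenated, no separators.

1100

s1 (pos 1,3,5,7): 1⊕1⊕1⊕0 = 1
s2 (pos 2,3,6,7): 1⊕1⊕0⊕0 = 0
s4 (pos 4,5,6,7): 1⊕1⊕0⊕0 = 0
Syndrome s4…s1 = 001 → error at position 1.
Flip position 1: 1111100 → 0111100
Read data bits from positions 3,5,6,7: 1100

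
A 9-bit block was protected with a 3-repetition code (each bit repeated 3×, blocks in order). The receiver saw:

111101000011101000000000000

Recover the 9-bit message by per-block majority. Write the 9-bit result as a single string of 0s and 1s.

110110000

Block 1 (111): 3 ones → 1
Block 2 (101): 2 ones → 1
Block 3 (000): 0 ones → 0
Block 4 (011): 2 ones → 1
Block 5 (101): 2 ones → 1
Block 6 (000): 0 ones → 0
Block 7 (000): 0 ones → 0
Block 8 (000): 0 ones → 0
Block 9 (000): 0 ones → 0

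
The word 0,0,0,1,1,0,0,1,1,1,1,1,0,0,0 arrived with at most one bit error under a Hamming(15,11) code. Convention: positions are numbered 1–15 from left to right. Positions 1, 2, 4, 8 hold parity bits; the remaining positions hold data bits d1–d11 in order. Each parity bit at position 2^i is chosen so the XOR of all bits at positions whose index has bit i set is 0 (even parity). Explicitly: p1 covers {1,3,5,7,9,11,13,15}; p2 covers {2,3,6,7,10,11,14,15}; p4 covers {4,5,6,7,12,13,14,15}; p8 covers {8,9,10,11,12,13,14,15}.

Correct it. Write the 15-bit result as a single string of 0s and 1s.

000110011111100

s1 (pos 1,3,5,7,9,11,13,15): 0⊕0⊕1⊕0⊕1⊕1⊕0⊕0 = 1
s2 (pos 2,3,6,7,10,11,14,15): 0⊕0⊕0⊕0⊕1⊕1⊕0⊕0 = 0
s4 (pos 4,5,6,7,12,13,14,15): 1⊕1⊕0⊕0⊕1⊕0⊕0⊕0 = 1
s8 (pos 8,9,10,11,12,13,14,15): 1⊕1⊕1⊕1⊕1⊕0⊕0⊕0 = 1
Syndrome s8…s1 = 1101 → error at position 13.
Flip position 13: 000110011111000 → 000110011111100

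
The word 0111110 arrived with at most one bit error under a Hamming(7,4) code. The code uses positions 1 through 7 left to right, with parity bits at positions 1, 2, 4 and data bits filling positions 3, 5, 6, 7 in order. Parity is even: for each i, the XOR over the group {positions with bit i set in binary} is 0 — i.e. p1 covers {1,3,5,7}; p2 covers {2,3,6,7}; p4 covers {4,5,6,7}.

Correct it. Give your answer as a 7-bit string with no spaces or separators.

s1 (pos 1,3,5,7): 0⊕1⊕1⊕0 = 0
s2 (pos 2,3,6,7): 1⊕1⊕1⊕0 = 1
s4 (pos 4,5,6,7): 1⊕1⊕1⊕0 = 1
Syndrome s4…s1 = 110 → error at position 6.
Flip position 6: 0111110 → 0111100

0111100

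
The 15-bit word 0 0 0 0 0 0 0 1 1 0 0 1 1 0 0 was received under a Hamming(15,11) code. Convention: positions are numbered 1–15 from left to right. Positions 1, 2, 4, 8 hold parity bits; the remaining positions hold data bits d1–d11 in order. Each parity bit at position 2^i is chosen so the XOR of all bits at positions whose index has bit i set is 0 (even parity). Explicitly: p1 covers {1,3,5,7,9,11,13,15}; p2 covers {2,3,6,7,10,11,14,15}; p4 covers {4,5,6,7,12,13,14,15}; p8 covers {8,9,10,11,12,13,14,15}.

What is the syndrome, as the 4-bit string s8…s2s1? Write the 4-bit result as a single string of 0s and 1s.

0000

s1 (pos 1,3,5,7,9,11,13,15): 0⊕0⊕0⊕0⊕1⊕0⊕1⊕0 = 0
s2 (pos 2,3,6,7,10,11,14,15): 0⊕0⊕0⊕0⊕0⊕0⊕0⊕0 = 0
s4 (pos 4,5,6,7,12,13,14,15): 0⊕0⊕0⊕0⊕1⊕1⊕0⊕0 = 0
s8 (pos 8,9,10,11,12,13,14,15): 1⊕1⊕0⊕0⊕1⊕1⊕0⊕0 = 0
Syndrome s8…s1 = 0000 → no error.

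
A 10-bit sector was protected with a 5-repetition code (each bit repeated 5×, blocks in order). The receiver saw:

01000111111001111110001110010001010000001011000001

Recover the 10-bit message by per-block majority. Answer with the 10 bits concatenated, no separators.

Block 1 (01000): 1 one → 0
Block 2 (11111): 5 ones → 1
Block 3 (10011): 3 ones → 1
Block 4 (11110): 4 ones → 1
Block 5 (00111): 3 ones → 1
Block 6 (00100): 1 one → 0
Block 7 (01010): 2 ones → 0
Block 8 (00000): 0 ones → 0
Block 9 (10110): 3 ones → 1
Block 10 (00001): 1 one → 0

0111100010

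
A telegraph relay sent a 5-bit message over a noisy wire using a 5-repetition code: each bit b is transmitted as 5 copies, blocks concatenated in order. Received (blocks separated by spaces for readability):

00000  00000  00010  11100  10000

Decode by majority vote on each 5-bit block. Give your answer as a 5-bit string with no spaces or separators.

00010

Block 1 (00000): 0 ones → 0
Block 2 (00000): 0 ones → 0
Block 3 (00010): 1 one → 0
Block 4 (11100): 3 ones → 1
Block 5 (10000): 1 one → 0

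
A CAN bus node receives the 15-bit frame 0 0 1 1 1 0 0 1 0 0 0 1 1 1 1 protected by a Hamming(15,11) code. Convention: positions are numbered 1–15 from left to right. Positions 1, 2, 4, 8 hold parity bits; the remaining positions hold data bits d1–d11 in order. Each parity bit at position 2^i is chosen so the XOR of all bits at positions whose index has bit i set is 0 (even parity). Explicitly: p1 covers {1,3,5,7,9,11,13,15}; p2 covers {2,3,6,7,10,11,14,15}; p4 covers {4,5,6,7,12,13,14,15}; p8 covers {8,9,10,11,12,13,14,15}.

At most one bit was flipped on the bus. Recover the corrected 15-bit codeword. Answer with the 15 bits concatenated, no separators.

001110010101111

s1 (pos 1,3,5,7,9,11,13,15): 0⊕1⊕1⊕0⊕0⊕0⊕1⊕1 = 0
s2 (pos 2,3,6,7,10,11,14,15): 0⊕1⊕0⊕0⊕0⊕0⊕1⊕1 = 1
s4 (pos 4,5,6,7,12,13,14,15): 1⊕1⊕0⊕0⊕1⊕1⊕1⊕1 = 0
s8 (pos 8,9,10,11,12,13,14,15): 1⊕0⊕0⊕0⊕1⊕1⊕1⊕1 = 1
Syndrome s8…s1 = 1010 → error at position 10.
Flip position 10: 001110010001111 → 001110010101111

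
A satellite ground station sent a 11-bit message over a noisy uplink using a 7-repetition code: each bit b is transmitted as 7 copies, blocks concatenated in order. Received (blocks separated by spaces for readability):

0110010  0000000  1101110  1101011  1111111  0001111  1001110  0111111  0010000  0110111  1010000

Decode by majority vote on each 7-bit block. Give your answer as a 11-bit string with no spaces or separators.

Block 1 (0110010): 3 ones → 0
Block 2 (0000000): 0 ones → 0
Block 3 (1101110): 5 ones → 1
Block 4 (1101011): 5 ones → 1
Block 5 (1111111): 7 ones → 1
Block 6 (0001111): 4 ones → 1
Block 7 (1001110): 4 ones → 1
Block 8 (0111111): 6 ones → 1
Block 9 (0010000): 1 one → 0
Block 10 (0110111): 5 ones → 1
Block 11 (1010000): 2 ones → 0

00111111010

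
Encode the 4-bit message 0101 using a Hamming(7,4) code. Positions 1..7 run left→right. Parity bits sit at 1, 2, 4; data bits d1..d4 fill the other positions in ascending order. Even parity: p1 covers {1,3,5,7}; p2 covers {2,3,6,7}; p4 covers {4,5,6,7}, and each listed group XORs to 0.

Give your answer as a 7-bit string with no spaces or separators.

0100101

Place data at non-parity positions: p1 p2 0 p4 1 0 1
p1 (pos 1,3,5,7): XOR of data positions = 0⊕1⊕1 = 0
p2 (pos 2,3,6,7): XOR of data positions = 0⊕0⊕1 = 1
p4 (pos 4,5,6,7): XOR of data positions = 1⊕0⊕1 = 0
Codeword: 0100101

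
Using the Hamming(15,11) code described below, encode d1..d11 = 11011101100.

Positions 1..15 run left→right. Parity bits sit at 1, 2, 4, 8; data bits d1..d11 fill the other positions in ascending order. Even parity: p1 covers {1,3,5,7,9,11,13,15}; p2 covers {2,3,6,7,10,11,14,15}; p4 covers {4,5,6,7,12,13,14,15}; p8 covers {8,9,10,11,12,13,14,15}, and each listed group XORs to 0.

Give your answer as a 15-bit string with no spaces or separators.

Place data at non-parity positions: p1 p2 1 p4 1 0 1 p8 1 1 0 1 1 0 0
p1 (pos 1,3,5,7,9,11,13,15): XOR of data positions = 1⊕1⊕1⊕1⊕0⊕1⊕0 = 1
p2 (pos 2,3,6,7,10,11,14,15): XOR of data positions = 1⊕0⊕1⊕1⊕0⊕0⊕0 = 1
p4 (pos 4,5,6,7,12,13,14,15): XOR of data positions = 1⊕0⊕1⊕1⊕1⊕0⊕0 = 0
p8 (pos 8,9,10,11,12,13,14,15): XOR of data positions = 1⊕1⊕0⊕1⊕1⊕0⊕0 = 0
Codeword: 111010101101100

111010101101100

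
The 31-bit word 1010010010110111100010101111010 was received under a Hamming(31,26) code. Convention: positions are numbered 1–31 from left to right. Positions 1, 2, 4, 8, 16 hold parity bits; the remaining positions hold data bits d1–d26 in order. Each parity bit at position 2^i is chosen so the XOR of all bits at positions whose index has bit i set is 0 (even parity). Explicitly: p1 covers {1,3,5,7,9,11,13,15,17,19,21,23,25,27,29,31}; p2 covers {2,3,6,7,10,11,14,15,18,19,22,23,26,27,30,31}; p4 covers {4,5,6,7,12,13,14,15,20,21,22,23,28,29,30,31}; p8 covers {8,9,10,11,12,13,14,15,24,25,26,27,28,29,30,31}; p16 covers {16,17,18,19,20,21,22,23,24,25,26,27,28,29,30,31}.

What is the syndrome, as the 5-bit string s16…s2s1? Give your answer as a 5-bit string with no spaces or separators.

s1 (pos 1,3,5,7,9,11,13,15,17,19,21,23,25,27,29,31): 1⊕1⊕0⊕0⊕1⊕1⊕0⊕1⊕1⊕0⊕1⊕1⊕1⊕1⊕0⊕0 = 0
s2 (pos 2,3,6,7,10,11,14,15,18,19,22,23,26,27,30,31): 0⊕1⊕1⊕0⊕0⊕1⊕1⊕1⊕0⊕0⊕0⊕1⊕1⊕1⊕1⊕0 = 1
s4 (pos 4,5,6,7,12,13,14,15,20,21,22,23,28,29,30,31): 0⊕0⊕1⊕0⊕1⊕0⊕1⊕1⊕0⊕1⊕0⊕1⊕1⊕0⊕1⊕0 = 0
s8 (pos 8,9,10,11,12,13,14,15,24,25,26,27,28,29,30,31): 0⊕1⊕0⊕1⊕1⊕0⊕1⊕1⊕0⊕1⊕1⊕1⊕1⊕0⊕1⊕0 = 0
s16 (pos 16,17,18,19,20,21,22,23,24,25,26,27,28,29,30,31): 1⊕1⊕0⊕0⊕0⊕1⊕0⊕1⊕0⊕1⊕1⊕1⊕1⊕0⊕1⊕0 = 1
Syndrome s16…s1 = 10010 → error at position 18.

10010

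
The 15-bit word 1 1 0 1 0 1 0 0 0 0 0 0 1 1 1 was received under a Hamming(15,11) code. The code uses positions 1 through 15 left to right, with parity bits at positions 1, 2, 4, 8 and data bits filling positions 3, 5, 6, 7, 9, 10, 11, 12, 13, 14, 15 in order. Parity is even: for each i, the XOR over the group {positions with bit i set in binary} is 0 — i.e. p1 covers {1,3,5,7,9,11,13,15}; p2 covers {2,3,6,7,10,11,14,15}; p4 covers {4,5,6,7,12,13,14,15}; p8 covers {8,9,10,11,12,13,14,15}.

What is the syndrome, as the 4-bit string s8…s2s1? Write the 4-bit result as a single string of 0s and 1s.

s1 (pos 1,3,5,7,9,11,13,15): 1⊕0⊕0⊕0⊕0⊕0⊕1⊕1 = 1
s2 (pos 2,3,6,7,10,11,14,15): 1⊕0⊕1⊕0⊕0⊕0⊕1⊕1 = 0
s4 (pos 4,5,6,7,12,13,14,15): 1⊕0⊕1⊕0⊕0⊕1⊕1⊕1 = 1
s8 (pos 8,9,10,11,12,13,14,15): 0⊕0⊕0⊕0⊕0⊕1⊕1⊕1 = 1
Syndrome s8…s1 = 1101 → error at position 13.

1101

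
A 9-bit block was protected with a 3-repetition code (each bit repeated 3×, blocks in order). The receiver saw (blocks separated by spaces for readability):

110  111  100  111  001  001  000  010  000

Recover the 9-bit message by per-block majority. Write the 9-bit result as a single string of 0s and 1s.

110100000

Block 1 (110): 2 ones → 1
Block 2 (111): 3 ones → 1
Block 3 (100): 1 one → 0
Block 4 (111): 3 ones → 1
Block 5 (001): 1 one → 0
Block 6 (001): 1 one → 0
Block 7 (000): 0 ones → 0
Block 8 (010): 1 one → 0
Block 9 (000): 0 ones → 0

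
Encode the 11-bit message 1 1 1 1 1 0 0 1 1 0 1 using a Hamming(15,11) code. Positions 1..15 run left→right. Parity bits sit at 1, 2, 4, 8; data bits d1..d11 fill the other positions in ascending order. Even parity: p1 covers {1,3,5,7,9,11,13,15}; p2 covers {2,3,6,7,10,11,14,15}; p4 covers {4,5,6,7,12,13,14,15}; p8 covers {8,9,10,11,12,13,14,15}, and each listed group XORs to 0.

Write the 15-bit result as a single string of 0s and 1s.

Place data at non-parity positions: p1 p2 1 p4 1 1 1 p8 1 0 0 1 1 0 1
p1 (pos 1,3,5,7,9,11,13,15): XOR of data positions = 1⊕1⊕1⊕1⊕0⊕1⊕1 = 0
p2 (pos 2,3,6,7,10,11,14,15): XOR of data positions = 1⊕1⊕1⊕0⊕0⊕0⊕1 = 0
p4 (pos 4,5,6,7,12,13,14,15): XOR of data positions = 1⊕1⊕1⊕1⊕1⊕0⊕1 = 0
p8 (pos 8,9,10,11,12,13,14,15): XOR of data positions = 1⊕0⊕0⊕1⊕1⊕0⊕1 = 0
Codeword: 001011101001101

001011101001101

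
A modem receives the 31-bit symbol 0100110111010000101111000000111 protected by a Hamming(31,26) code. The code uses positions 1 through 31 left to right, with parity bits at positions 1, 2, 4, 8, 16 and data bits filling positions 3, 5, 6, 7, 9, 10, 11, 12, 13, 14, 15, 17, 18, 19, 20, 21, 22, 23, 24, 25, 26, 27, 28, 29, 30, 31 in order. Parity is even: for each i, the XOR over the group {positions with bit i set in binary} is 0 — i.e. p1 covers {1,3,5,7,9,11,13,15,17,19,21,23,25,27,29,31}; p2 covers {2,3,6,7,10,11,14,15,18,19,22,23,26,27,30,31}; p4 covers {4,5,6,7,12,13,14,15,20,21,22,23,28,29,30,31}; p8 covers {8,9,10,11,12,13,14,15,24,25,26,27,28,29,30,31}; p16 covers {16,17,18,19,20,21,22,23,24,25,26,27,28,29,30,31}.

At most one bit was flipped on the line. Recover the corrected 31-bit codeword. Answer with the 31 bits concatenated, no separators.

s1 (pos 1,3,5,7,9,11,13,15,17,19,21,23,25,27,29,31): 0⊕0⊕1⊕0⊕1⊕0⊕0⊕0⊕1⊕1⊕1⊕0⊕0⊕0⊕1⊕1 = 1
s2 (pos 2,3,6,7,10,11,14,15,18,19,22,23,26,27,30,31): 1⊕0⊕1⊕0⊕1⊕0⊕0⊕0⊕0⊕1⊕1⊕0⊕0⊕0⊕1⊕1 = 1
s4 (pos 4,5,6,7,12,13,14,15,20,21,22,23,28,29,30,31): 0⊕1⊕1⊕0⊕1⊕0⊕0⊕0⊕1⊕1⊕1⊕0⊕0⊕1⊕1⊕1 = 1
s8 (pos 8,9,10,11,12,13,14,15,24,25,26,27,28,29,30,31): 1⊕1⊕1⊕0⊕1⊕0⊕0⊕0⊕0⊕0⊕0⊕0⊕0⊕1⊕1⊕1 = 1
s16 (pos 16,17,18,19,20,21,22,23,24,25,26,27,28,29,30,31): 0⊕1⊕0⊕1⊕1⊕1⊕1⊕0⊕0⊕0⊕0⊕0⊕0⊕1⊕1⊕1 = 0
Syndrome s16…s1 = 01111 → error at position 15.
Flip position 15: 0100110111010000101111000000111 → 0100110111010010101111000000111

0100110111010010101111000000111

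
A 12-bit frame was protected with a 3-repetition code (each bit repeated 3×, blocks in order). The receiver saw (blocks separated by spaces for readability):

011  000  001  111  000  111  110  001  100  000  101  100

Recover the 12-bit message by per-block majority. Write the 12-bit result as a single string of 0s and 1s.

Block 1 (011): 2 ones → 1
Block 2 (000): 0 ones → 0
Block 3 (001): 1 one → 0
Block 4 (111): 3 ones → 1
Block 5 (000): 0 ones → 0
Block 6 (111): 3 ones → 1
Block 7 (110): 2 ones → 1
Block 8 (001): 1 one → 0
Block 9 (100): 1 one → 0
Block 10 (000): 0 ones → 0
Block 11 (101): 2 ones → 1
Block 12 (100): 1 one → 0

100101100010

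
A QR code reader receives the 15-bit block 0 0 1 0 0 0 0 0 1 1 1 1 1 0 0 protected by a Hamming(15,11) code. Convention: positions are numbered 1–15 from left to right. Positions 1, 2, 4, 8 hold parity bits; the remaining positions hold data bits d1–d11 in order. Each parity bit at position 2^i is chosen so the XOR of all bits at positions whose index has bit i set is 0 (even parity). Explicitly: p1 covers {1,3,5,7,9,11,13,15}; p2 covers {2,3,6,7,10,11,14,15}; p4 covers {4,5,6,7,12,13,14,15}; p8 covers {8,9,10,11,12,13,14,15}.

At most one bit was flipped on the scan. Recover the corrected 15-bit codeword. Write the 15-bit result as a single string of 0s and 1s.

001000001011100

s1 (pos 1,3,5,7,9,11,13,15): 0⊕1⊕0⊕0⊕1⊕1⊕1⊕0 = 0
s2 (pos 2,3,6,7,10,11,14,15): 0⊕1⊕0⊕0⊕1⊕1⊕0⊕0 = 1
s4 (pos 4,5,6,7,12,13,14,15): 0⊕0⊕0⊕0⊕1⊕1⊕0⊕0 = 0
s8 (pos 8,9,10,11,12,13,14,15): 0⊕1⊕1⊕1⊕1⊕1⊕0⊕0 = 1
Syndrome s8…s1 = 1010 → error at position 10.
Flip position 10: 001000001111100 → 001000001011100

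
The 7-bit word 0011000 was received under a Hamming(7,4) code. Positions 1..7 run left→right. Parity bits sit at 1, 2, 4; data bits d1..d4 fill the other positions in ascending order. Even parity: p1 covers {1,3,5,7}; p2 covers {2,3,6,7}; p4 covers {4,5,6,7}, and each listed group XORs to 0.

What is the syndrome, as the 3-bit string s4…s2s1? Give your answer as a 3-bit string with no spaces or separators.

111

s1 (pos 1,3,5,7): 0⊕1⊕0⊕0 = 1
s2 (pos 2,3,6,7): 0⊕1⊕0⊕0 = 1
s4 (pos 4,5,6,7): 1⊕0⊕0⊕0 = 1
Syndrome s4…s1 = 111 → error at position 7.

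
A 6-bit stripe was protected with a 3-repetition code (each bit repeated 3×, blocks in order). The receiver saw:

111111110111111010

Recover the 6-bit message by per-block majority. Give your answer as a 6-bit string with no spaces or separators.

111110

Block 1 (111): 3 ones → 1
Block 2 (111): 3 ones → 1
Block 3 (110): 2 ones → 1
Block 4 (111): 3 ones → 1
Block 5 (111): 3 ones → 1
Block 6 (010): 1 one → 0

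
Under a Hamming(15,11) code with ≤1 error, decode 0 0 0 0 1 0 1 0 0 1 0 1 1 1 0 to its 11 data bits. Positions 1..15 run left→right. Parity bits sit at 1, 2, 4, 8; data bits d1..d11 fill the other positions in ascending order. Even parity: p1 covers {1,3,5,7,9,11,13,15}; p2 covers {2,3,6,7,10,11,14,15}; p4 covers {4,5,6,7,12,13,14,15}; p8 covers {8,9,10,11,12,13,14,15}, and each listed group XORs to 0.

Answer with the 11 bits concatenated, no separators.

01000101110

s1 (pos 1,3,5,7,9,11,13,15): 0⊕0⊕1⊕1⊕0⊕0⊕1⊕0 = 1
s2 (pos 2,3,6,7,10,11,14,15): 0⊕0⊕0⊕1⊕1⊕0⊕1⊕0 = 1
s4 (pos 4,5,6,7,12,13,14,15): 0⊕1⊕0⊕1⊕1⊕1⊕1⊕0 = 1
s8 (pos 8,9,10,11,12,13,14,15): 0⊕0⊕1⊕0⊕1⊕1⊕1⊕0 = 0
Syndrome s8…s1 = 0111 → error at position 7.
Flip position 7: 000010100101110 → 000010000101110
Read data bits from positions 3,5,6,7,9,10,11,12,13,14,15: 01000101110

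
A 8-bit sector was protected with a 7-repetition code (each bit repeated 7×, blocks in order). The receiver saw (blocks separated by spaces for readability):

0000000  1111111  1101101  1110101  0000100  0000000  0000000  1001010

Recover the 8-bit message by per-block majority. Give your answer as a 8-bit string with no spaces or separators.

01110000

Block 1 (0000000): 0 ones → 0
Block 2 (1111111): 7 ones → 1
Block 3 (1101101): 5 ones → 1
Block 4 (1110101): 5 ones → 1
Block 5 (0000100): 1 one → 0
Block 6 (0000000): 0 ones → 0
Block 7 (0000000): 0 ones → 0
Block 8 (1001010): 3 ones → 0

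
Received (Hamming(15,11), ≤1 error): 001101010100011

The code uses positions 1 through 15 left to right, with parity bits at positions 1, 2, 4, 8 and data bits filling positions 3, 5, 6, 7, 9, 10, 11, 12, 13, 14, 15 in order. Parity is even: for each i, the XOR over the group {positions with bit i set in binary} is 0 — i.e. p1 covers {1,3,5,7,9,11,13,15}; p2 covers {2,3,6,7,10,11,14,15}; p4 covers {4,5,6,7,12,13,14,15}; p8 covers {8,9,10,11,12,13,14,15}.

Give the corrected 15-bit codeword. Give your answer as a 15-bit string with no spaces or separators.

s1 (pos 1,3,5,7,9,11,13,15): 0⊕1⊕0⊕0⊕0⊕0⊕0⊕1 = 0
s2 (pos 2,3,6,7,10,11,14,15): 0⊕1⊕1⊕0⊕1⊕0⊕1⊕1 = 1
s4 (pos 4,5,6,7,12,13,14,15): 1⊕0⊕1⊕0⊕0⊕0⊕1⊕1 = 0
s8 (pos 8,9,10,11,12,13,14,15): 1⊕0⊕1⊕0⊕0⊕0⊕1⊕1 = 0
Syndrome s8…s1 = 0010 → error at position 2.
Flip position 2: 001101010100011 → 011101010100011

011101010100011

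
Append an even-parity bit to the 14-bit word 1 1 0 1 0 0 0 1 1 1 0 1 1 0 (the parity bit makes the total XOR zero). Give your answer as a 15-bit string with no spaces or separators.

XOR of the 14 data bits: 1⊕1⊕0⊕1⊕0⊕0⊕0⊕1⊕1⊕1⊕0⊕1⊕1⊕0 = 0
Parity bit = 0 (so all 15 bits XOR to 0).

110100011101100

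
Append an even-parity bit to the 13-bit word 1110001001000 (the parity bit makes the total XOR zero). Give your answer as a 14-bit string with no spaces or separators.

11100010010001

XOR of the 13 data bits: 1⊕1⊕1⊕0⊕0⊕0⊕1⊕0⊕0⊕1⊕0⊕0⊕0 = 1
Parity bit = 1 (so all 14 bits XOR to 0).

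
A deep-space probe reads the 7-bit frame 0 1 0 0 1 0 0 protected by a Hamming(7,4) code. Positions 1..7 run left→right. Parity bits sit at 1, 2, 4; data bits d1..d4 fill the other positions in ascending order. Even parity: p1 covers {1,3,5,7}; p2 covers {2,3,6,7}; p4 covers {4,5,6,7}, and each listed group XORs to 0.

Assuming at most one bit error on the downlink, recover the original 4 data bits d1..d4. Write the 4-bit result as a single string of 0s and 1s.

0101

s1 (pos 1,3,5,7): 0⊕0⊕1⊕0 = 1
s2 (pos 2,3,6,7): 1⊕0⊕0⊕0 = 1
s4 (pos 4,5,6,7): 0⊕1⊕0⊕0 = 1
Syndrome s4…s1 = 111 → error at position 7.
Flip position 7: 0100100 → 0100101
Read data bits from positions 3,5,6,7: 0101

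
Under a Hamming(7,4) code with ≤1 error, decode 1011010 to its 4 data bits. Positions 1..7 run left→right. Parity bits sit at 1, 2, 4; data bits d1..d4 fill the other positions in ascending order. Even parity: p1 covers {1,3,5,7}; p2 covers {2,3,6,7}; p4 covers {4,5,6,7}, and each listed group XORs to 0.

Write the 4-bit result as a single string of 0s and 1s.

1010

s1 (pos 1,3,5,7): 1⊕1⊕0⊕0 = 0
s2 (pos 2,3,6,7): 0⊕1⊕1⊕0 = 0
s4 (pos 4,5,6,7): 1⊕0⊕1⊕0 = 0
Syndrome s4…s1 = 000 → no error.
Read data bits from positions 3,5,6,7: 1010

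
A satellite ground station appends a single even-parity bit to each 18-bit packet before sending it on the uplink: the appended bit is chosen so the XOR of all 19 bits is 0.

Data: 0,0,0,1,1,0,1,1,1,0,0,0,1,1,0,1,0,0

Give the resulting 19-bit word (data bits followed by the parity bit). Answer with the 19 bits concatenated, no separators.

0001101110001101000

XOR of the 18 data bits: 0⊕0⊕0⊕1⊕1⊕0⊕1⊕1⊕1⊕0⊕0⊕0⊕1⊕1⊕0⊕1⊕0⊕0 = 0
Parity bit = 0 (so all 19 bits XOR to 0).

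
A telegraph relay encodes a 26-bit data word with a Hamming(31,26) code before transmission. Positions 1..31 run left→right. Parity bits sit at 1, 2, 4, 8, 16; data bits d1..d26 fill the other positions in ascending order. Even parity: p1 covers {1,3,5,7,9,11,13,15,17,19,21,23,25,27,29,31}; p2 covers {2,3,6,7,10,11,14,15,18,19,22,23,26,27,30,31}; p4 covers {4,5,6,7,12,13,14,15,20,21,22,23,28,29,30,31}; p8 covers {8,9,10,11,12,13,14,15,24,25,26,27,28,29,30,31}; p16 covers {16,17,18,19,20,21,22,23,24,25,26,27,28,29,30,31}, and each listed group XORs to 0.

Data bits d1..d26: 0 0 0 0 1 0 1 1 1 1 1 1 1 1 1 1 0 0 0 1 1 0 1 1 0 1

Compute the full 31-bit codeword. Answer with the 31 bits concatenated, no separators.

Place data at non-parity positions: p1 p2 0 p4 0 0 0 p8 1 0 1 1 1 1 1 p16 1 1 1 1 1 0 0 0 1 1 0 1 1 0 1
p1 (pos 1,3,5,7,9,11,13,15,17,19,21,23,25,27,29,31): XOR of data positions = 0⊕0⊕0⊕1⊕1⊕1⊕1⊕1⊕1⊕1⊕0⊕1⊕0⊕1⊕1 = 0
p2 (pos 2,3,6,7,10,11,14,15,18,19,22,23,26,27,30,31): XOR of data positions = 0⊕0⊕0⊕0⊕1⊕1⊕1⊕1⊕1⊕0⊕0⊕1⊕0⊕0⊕1 = 1
p4 (pos 4,5,6,7,12,13,14,15,20,21,22,23,28,29,30,31): XOR of data positions = 0⊕0⊕0⊕1⊕1⊕1⊕1⊕1⊕1⊕0⊕0⊕1⊕1⊕0⊕1 = 1
p8 (pos 8,9,10,11,12,13,14,15,24,25,26,27,28,29,30,31): XOR of data positions = 1⊕0⊕1⊕1⊕1⊕1⊕1⊕0⊕1⊕1⊕0⊕1⊕1⊕0⊕1 = 1
p16 (pos 16,17,18,19,20,21,22,23,24,25,26,27,28,29,30,31): XOR of data positions = 1⊕1⊕1⊕1⊕1⊕0⊕0⊕0⊕1⊕1⊕0⊕1⊕1⊕0⊕1 = 0
Codeword: 0101000110111110111110001101101

0101000110111110111110001101101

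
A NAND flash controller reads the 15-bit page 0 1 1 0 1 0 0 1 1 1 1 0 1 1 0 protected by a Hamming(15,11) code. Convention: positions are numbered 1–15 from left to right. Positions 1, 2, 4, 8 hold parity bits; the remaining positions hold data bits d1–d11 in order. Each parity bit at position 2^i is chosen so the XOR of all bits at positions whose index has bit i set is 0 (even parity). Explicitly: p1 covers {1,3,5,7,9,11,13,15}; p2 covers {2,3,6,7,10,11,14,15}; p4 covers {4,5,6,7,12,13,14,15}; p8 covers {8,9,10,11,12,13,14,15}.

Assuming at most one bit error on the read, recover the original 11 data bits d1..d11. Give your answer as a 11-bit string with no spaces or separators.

s1 (pos 1,3,5,7,9,11,13,15): 0⊕1⊕1⊕0⊕1⊕1⊕1⊕0 = 1
s2 (pos 2,3,6,7,10,11,14,15): 1⊕1⊕0⊕0⊕1⊕1⊕1⊕0 = 1
s4 (pos 4,5,6,7,12,13,14,15): 0⊕1⊕0⊕0⊕0⊕1⊕1⊕0 = 1
s8 (pos 8,9,10,11,12,13,14,15): 1⊕1⊕1⊕1⊕0⊕1⊕1⊕0 = 0
Syndrome s8…s1 = 0111 → error at position 7.
Flip position 7: 011010011110110 → 011010111110110
Read data bits from positions 3,5,6,7,9,10,11,12,13,14,15: 11011110110

11011110110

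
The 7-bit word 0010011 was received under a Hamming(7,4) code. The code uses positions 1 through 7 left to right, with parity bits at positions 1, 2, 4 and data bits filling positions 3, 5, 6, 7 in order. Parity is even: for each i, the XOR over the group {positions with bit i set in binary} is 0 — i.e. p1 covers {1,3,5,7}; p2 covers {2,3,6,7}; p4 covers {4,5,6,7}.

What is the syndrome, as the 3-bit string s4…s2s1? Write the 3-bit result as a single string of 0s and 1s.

010

s1 (pos 1,3,5,7): 0⊕1⊕0⊕1 = 0
s2 (pos 2,3,6,7): 0⊕1⊕1⊕1 = 1
s4 (pos 4,5,6,7): 0⊕0⊕1⊕1 = 0
Syndrome s4…s1 = 010 → error at position 2.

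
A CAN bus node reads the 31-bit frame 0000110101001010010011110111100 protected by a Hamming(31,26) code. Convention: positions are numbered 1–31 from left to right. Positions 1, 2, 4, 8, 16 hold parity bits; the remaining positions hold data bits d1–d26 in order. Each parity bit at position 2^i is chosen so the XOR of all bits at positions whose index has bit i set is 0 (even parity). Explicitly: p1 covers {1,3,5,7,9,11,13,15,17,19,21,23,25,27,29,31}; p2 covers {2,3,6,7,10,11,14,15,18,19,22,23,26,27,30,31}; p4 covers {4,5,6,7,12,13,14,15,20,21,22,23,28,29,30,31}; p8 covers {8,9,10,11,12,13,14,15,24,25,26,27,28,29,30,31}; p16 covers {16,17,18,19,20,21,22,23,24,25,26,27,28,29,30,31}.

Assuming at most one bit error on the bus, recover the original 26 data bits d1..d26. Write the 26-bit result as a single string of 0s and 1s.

s1 (pos 1,3,5,7,9,11,13,15,17,19,21,23,25,27,29,31): 0⊕0⊕1⊕0⊕0⊕0⊕1⊕1⊕0⊕0⊕1⊕1⊕0⊕1⊕1⊕0 = 1
s2 (pos 2,3,6,7,10,11,14,15,18,19,22,23,26,27,30,31): 0⊕0⊕1⊕0⊕1⊕0⊕0⊕1⊕1⊕0⊕1⊕1⊕1⊕1⊕0⊕0 = 0
s4 (pos 4,5,6,7,12,13,14,15,20,21,22,23,28,29,30,31): 0⊕1⊕1⊕0⊕0⊕1⊕0⊕1⊕0⊕1⊕1⊕1⊕1⊕1⊕0⊕0 = 1
s8 (pos 8,9,10,11,12,13,14,15,24,25,26,27,28,29,30,31): 1⊕0⊕1⊕0⊕0⊕1⊕0⊕1⊕1⊕0⊕1⊕1⊕1⊕1⊕0⊕0 = 1
s16 (pos 16,17,18,19,20,21,22,23,24,25,26,27,28,29,30,31): 0⊕0⊕1⊕0⊕0⊕1⊕1⊕1⊕1⊕0⊕1⊕1⊕1⊕1⊕0⊕0 = 1
Syndrome s16…s1 = 11101 → error at position 29.
Flip position 29: 0000110101001010010011110111100 → 0000110101001010010011110111000
Read data bits from positions 3,5,6,7,9,10,11,12,13,14,15,17,18,19,20,21,22,23,24,25,26,27,28,29,30,31: 01100100101010011110111000

01100100101010011110111000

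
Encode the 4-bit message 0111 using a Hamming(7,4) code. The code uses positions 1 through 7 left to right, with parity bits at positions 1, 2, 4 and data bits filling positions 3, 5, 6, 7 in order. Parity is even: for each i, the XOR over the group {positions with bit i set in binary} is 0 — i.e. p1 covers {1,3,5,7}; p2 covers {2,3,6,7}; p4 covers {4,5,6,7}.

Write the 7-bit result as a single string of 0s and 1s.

Place data at non-parity positions: p1 p2 0 p4 1 1 1
p1 (pos 1,3,5,7): XOR of data positions = 0⊕1⊕1 = 0
p2 (pos 2,3,6,7): XOR of data positions = 0⊕1⊕1 = 0
p4 (pos 4,5,6,7): XOR of data positions = 1⊕1⊕1 = 1
Codeword: 0001111

0001111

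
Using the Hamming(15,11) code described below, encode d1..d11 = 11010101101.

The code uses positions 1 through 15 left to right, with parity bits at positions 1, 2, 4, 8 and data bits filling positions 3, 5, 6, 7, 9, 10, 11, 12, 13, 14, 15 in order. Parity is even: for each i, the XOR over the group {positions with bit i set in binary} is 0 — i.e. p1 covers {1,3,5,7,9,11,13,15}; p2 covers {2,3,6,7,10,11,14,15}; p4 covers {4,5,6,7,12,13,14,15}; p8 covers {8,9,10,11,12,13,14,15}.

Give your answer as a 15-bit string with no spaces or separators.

101110100101101

Place data at non-parity positions: p1 p2 1 p4 1 0 1 p8 0 1 0 1 1 0 1
p1 (pos 1,3,5,7,9,11,13,15): XOR of data positions = 1⊕1⊕1⊕0⊕0⊕1⊕1 = 1
p2 (pos 2,3,6,7,10,11,14,15): XOR of data positions = 1⊕0⊕1⊕1⊕0⊕0⊕1 = 0
p4 (pos 4,5,6,7,12,13,14,15): XOR of data positions = 1⊕0⊕1⊕1⊕1⊕0⊕1 = 1
p8 (pos 8,9,10,11,12,13,14,15): XOR of data positions = 0⊕1⊕0⊕1⊕1⊕0⊕1 = 0
Codeword: 101110100101101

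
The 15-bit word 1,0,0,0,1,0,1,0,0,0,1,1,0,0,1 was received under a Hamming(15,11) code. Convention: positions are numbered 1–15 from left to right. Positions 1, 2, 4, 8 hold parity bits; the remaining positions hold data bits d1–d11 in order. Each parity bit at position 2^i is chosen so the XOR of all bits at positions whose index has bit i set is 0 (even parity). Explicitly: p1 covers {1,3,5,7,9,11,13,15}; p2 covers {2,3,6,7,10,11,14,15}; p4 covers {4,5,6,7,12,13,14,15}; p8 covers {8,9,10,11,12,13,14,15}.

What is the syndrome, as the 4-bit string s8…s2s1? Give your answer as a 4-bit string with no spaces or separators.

1011

s1 (pos 1,3,5,7,9,11,13,15): 1⊕0⊕1⊕1⊕0⊕1⊕0⊕1 = 1
s2 (pos 2,3,6,7,10,11,14,15): 0⊕0⊕0⊕1⊕0⊕1⊕0⊕1 = 1
s4 (pos 4,5,6,7,12,13,14,15): 0⊕1⊕0⊕1⊕1⊕0⊕0⊕1 = 0
s8 (pos 8,9,10,11,12,13,14,15): 0⊕0⊕0⊕1⊕1⊕0⊕0⊕1 = 1
Syndrome s8…s1 = 1011 → error at position 11.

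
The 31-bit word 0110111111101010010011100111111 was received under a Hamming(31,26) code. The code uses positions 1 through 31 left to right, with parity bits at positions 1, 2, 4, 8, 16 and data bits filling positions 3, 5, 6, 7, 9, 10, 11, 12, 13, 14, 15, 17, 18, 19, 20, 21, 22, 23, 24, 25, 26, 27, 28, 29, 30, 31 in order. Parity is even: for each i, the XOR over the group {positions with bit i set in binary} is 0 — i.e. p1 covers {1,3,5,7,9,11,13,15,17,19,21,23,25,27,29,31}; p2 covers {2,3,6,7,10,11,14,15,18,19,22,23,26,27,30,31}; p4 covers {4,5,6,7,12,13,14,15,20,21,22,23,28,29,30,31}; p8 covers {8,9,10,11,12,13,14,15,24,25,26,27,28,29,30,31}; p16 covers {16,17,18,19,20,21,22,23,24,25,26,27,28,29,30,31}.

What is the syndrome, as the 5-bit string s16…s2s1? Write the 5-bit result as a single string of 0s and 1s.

00000

s1 (pos 1,3,5,7,9,11,13,15,17,19,21,23,25,27,29,31): 0⊕1⊕1⊕1⊕1⊕1⊕1⊕1⊕0⊕0⊕1⊕1⊕0⊕1⊕1⊕1 = 0
s2 (pos 2,3,6,7,10,11,14,15,18,19,22,23,26,27,30,31): 1⊕1⊕1⊕1⊕1⊕1⊕0⊕1⊕1⊕0⊕1⊕1⊕1⊕1⊕1⊕1 = 0
s4 (pos 4,5,6,7,12,13,14,15,20,21,22,23,28,29,30,31): 0⊕1⊕1⊕1⊕0⊕1⊕0⊕1⊕0⊕1⊕1⊕1⊕1⊕1⊕1⊕1 = 0
s8 (pos 8,9,10,11,12,13,14,15,24,25,26,27,28,29,30,31): 1⊕1⊕1⊕1⊕0⊕1⊕0⊕1⊕0⊕0⊕1⊕1⊕1⊕1⊕1⊕1 = 0
s16 (pos 16,17,18,19,20,21,22,23,24,25,26,27,28,29,30,31): 0⊕0⊕1⊕0⊕0⊕1⊕1⊕1⊕0⊕0⊕1⊕1⊕1⊕1⊕1⊕1 = 0
Syndrome s16…s1 = 00000 → no error.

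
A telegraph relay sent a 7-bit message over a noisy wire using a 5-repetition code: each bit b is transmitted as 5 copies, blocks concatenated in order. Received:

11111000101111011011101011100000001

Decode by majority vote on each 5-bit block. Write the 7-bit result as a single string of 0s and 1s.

1011100

Block 1 (11111): 5 ones → 1
Block 2 (00010): 1 one → 0
Block 3 (11110): 4 ones → 1
Block 4 (11011): 4 ones → 1
Block 5 (10101): 3 ones → 1
Block 6 (11000): 2 ones → 0
Block 7 (00001): 1 one → 0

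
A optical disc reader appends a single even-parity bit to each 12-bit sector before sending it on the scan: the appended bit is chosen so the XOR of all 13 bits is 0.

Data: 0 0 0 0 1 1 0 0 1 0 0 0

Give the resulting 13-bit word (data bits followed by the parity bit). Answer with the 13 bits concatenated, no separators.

0000110010001

XOR of the 12 data bits: 0⊕0⊕0⊕0⊕1⊕1⊕0⊕0⊕1⊕0⊕0⊕0 = 1
Parity bit = 1 (so all 13 bits XOR to 0).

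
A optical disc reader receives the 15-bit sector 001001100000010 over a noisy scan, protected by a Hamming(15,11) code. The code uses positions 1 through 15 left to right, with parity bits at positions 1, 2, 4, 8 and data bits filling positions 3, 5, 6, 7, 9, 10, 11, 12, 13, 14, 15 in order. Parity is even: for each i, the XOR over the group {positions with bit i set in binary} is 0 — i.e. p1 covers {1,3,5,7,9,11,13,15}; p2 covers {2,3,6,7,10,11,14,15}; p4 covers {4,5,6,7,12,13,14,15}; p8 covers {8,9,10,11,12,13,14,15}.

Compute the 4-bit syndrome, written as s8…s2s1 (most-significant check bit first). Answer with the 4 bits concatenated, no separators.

1100

s1 (pos 1,3,5,7,9,11,13,15): 0⊕1⊕0⊕1⊕0⊕0⊕0⊕0 = 0
s2 (pos 2,3,6,7,10,11,14,15): 0⊕1⊕1⊕1⊕0⊕0⊕1⊕0 = 0
s4 (pos 4,5,6,7,12,13,14,15): 0⊕0⊕1⊕1⊕0⊕0⊕1⊕0 = 1
s8 (pos 8,9,10,11,12,13,14,15): 0⊕0⊕0⊕0⊕0⊕0⊕1⊕0 = 1
Syndrome s8…s1 = 1100 → error at position 12.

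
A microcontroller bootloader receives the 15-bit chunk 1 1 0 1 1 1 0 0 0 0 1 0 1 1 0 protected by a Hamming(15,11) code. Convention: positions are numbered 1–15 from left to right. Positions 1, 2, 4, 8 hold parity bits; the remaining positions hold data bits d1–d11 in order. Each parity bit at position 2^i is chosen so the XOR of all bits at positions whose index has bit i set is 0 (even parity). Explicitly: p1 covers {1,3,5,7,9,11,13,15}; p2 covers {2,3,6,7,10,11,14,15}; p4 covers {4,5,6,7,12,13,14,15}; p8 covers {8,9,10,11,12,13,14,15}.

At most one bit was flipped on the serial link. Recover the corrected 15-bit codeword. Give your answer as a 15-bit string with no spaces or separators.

s1 (pos 1,3,5,7,9,11,13,15): 1⊕0⊕1⊕0⊕0⊕1⊕1⊕0 = 0
s2 (pos 2,3,6,7,10,11,14,15): 1⊕0⊕1⊕0⊕0⊕1⊕1⊕0 = 0
s4 (pos 4,5,6,7,12,13,14,15): 1⊕1⊕1⊕0⊕0⊕1⊕1⊕0 = 1
s8 (pos 8,9,10,11,12,13,14,15): 0⊕0⊕0⊕1⊕0⊕1⊕1⊕0 = 1
Syndrome s8…s1 = 1100 → error at position 12.
Flip position 12: 110111000010110 → 110111000011110

110111000011110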